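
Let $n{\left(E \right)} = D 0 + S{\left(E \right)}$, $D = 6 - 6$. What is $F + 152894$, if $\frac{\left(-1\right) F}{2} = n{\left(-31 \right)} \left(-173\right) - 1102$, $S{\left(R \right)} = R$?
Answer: $144372$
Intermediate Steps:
$D = 0$ ($D = 6 - 6 = 0$)
$n{\left(E \right)} = E$ ($n{\left(E \right)} = 0 \cdot 0 + E = 0 + E = E$)
$F = -8522$ ($F = - 2 \left(\left(-31\right) \left(-173\right) - 1102\right) = - 2 \left(5363 - 1102\right) = \left(-2\right) 4261 = -8522$)
$F + 152894 = -8522 + 152894 = 144372$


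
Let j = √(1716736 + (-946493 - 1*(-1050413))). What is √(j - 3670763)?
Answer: √(-3670763 + 4*√113791) ≈ 1915.6*I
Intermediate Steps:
j = 4*√113791 (j = √(1716736 + (-946493 + 1050413)) = √(1716736 + 103920) = √1820656 = 4*√113791 ≈ 1349.3)
√(j - 3670763) = √(4*√113791 - 3670763) = √(-3670763 + 4*√113791)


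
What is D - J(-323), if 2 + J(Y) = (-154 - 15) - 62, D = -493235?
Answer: -493002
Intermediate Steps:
J(Y) = -233 (J(Y) = -2 + ((-154 - 15) - 62) = -2 + (-169 - 62) = -2 - 231 = -233)
D - J(-323) = -493235 - 1*(-233) = -493235 + 233 = -493002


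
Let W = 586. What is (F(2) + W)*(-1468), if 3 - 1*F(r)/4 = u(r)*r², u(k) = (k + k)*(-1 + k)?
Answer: -783912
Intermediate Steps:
u(k) = 2*k*(-1 + k) (u(k) = (2*k)*(-1 + k) = 2*k*(-1 + k))
F(r) = 12 - 8*r³*(-1 + r) (F(r) = 12 - 4*2*r*(-1 + r)*r² = 12 - 8*r³*(-1 + r))
(F(2) + W)*(-1468) = ((12 + 8*2³*(1 - 1*2)) + 586)*(-1468) = ((12 + 8*8*(1 - 2)) + 586)*(-1468) = ((12 + 8*8*(-1)) + 586)*(-1468) = ((12 - 64) + 586)*(-1468) = (-52 + 586)*(-1468) = 534*(-1468) = -783912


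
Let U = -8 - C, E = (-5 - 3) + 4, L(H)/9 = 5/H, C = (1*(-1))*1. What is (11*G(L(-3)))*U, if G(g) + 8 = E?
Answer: 924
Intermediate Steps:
C = -1 (C = -1*1 = -1)
L(H) = 45/H (L(H) = 9*(5/H) = 45/H)
E = -4 (E = -8 + 4 = -4)
U = -7 (U = -8 - 1*(-1) = -8 + 1 = -7)
G(g) = -12 (G(g) = -8 - 4 = -12)
(11*G(L(-3)))*U = (11*(-12))*(-7) = -132*(-7) = 924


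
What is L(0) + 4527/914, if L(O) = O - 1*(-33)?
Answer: 34689/914 ≈ 37.953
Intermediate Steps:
L(O) = 33 + O (L(O) = O + 33 = 33 + O)
L(0) + 4527/914 = (33 + 0) + 4527/914 = 33 + 4527*(1/914) = 33 + 4527/914 = 34689/914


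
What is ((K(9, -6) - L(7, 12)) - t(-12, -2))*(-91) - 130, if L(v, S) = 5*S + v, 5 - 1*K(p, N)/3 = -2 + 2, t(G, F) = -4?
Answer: 4238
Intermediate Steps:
K(p, N) = 15 (K(p, N) = 15 - 3*(-2 + 2) = 15 - 3*0 = 15 + 0 = 15)
L(v, S) = v + 5*S
((K(9, -6) - L(7, 12)) - t(-12, -2))*(-91) - 130 = ((15 - (7 + 5*12)) - 1*(-4))*(-91) - 130 = ((15 - (7 + 60)) + 4)*(-91) - 130 = ((15 - 1*67) + 4)*(-91) - 130 = ((15 - 67) + 4)*(-91) - 130 = (-52 + 4)*(-91) - 130 = -48*(-91) - 130 = 4368 - 130 = 4238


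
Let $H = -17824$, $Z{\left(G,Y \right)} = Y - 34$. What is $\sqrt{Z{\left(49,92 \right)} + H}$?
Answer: $3 i \sqrt{1974} \approx 133.29 i$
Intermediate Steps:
$Z{\left(G,Y \right)} = -34 + Y$
$\sqrt{Z{\left(49,92 \right)} + H} = \sqrt{\left(-34 + 92\right) - 17824} = \sqrt{58 - 17824} = \sqrt{-17766} = 3 i \sqrt{1974}$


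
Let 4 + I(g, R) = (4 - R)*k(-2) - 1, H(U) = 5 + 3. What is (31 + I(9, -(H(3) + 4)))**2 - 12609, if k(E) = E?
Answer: -12573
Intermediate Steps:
H(U) = 8
I(g, R) = -13 + 2*R (I(g, R) = -4 + ((4 - R)*(-2) - 1) = -4 + ((-8 + 2*R) - 1) = -4 + (-9 + 2*R) = -13 + 2*R)
(31 + I(9, -(H(3) + 4)))**2 - 12609 = (31 + (-13 + 2*(-(8 + 4))))**2 - 12609 = (31 + (-13 + 2*(-1*12)))**2 - 12609 = (31 + (-13 + 2*(-12)))**2 - 12609 = (31 + (-13 - 24))**2 - 12609 = (31 - 37)**2 - 12609 = (-6)**2 - 12609 = 36 - 12609 = -12573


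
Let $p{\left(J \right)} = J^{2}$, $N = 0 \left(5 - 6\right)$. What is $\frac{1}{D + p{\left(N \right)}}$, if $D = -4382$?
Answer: $- \frac{1}{4382} \approx -0.00022821$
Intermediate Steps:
$N = 0$ ($N = 0 \left(-1\right) = 0$)
$\frac{1}{D + p{\left(N \right)}} = \frac{1}{-4382 + 0^{2}} = \frac{1}{-4382 + 0} = \frac{1}{-4382} = - \frac{1}{4382}$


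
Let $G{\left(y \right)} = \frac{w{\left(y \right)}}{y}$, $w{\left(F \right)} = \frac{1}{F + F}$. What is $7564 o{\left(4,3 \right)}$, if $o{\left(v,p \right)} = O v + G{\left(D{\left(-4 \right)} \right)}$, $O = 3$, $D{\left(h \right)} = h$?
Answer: $\frac{728035}{8} \approx 91004.0$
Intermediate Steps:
$w{\left(F \right)} = \frac{1}{2 F}$
$G{\left(y \right)} = \frac{1}{2 y^{2}}$ ($G{\left(y \right)} = \frac{\frac{1}{2} \frac{1}{y}}{y} = \frac{1}{2 y^{2}}$)
$o{\left(v,p \right)} = \frac{1}{32} + 3 v$ ($o{\left(v,p \right)} = 3 v + \frac{1}{2 \cdot 16} = 3 v + \frac{1}{2} \cdot \frac{1}{16} = 3 v + \frac{1}{32} = \frac{1}{32} + 3 v$)
$7564 o{\left(4,3 \right)} = 7564 \left(\frac{1}{32} + 3 \cdot 4\right) = 7564 \left(\frac{1}{32} + 12\right) = 7564 \cdot \frac{385}{32} = \frac{728035}{8}$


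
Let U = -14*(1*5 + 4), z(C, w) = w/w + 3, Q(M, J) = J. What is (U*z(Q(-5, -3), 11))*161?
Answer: -81144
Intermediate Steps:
z(C, w) = 4 (z(C, w) = 1 + 3 = 4)
U = -126 (U = -14*(5 + 4) = -14*9 = -126)
(U*z(Q(-5, -3), 11))*161 = -126*4*161 = -504*161 = -81144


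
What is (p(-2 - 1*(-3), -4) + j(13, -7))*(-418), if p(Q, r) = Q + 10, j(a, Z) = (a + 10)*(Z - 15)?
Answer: 206910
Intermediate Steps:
j(a, Z) = (-15 + Z)*(10 + a) (j(a, Z) = (10 + a)*(-15 + Z) = (-15 + Z)*(10 + a))
p(Q, r) = 10 + Q
(p(-2 - 1*(-3), -4) + j(13, -7))*(-418) = ((10 + (-2 - 1*(-3))) + (-150 - 15*13 + 10*(-7) - 7*13))*(-418) = ((10 + (-2 + 3)) + (-150 - 195 - 70 - 91))*(-418) = ((10 + 1) - 506)*(-418) = (11 - 506)*(-418) = -495*(-418) = 206910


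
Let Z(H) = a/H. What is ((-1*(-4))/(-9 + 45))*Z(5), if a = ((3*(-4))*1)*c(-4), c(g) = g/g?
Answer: -4/15 ≈ -0.26667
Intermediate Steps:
c(g) = 1
a = -12 (a = ((3*(-4))*1)*1 = -12*1*1 = -12*1 = -12)
Z(H) = -12/H
((-1*(-4))/(-9 + 45))*Z(5) = ((-1*(-4))/(-9 + 45))*(-12/5) = (4/36)*(-12*1/5) = (4*(1/36))*(-12/5) = (1/9)*(-12/5) = -4/15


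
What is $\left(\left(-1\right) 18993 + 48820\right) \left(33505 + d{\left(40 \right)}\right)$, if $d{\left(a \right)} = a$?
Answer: $1000546715$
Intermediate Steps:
$\left(\left(-1\right) 18993 + 48820\right) \left(33505 + d{\left(40 \right)}\right) = \left(\left(-1\right) 18993 + 48820\right) \left(33505 + 40\right) = \left(-18993 + 48820\right) 33545 = 29827 \cdot 33545 = 1000546715$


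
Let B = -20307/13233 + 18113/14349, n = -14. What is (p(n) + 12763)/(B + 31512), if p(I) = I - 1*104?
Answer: 160069107231/398897123566 ≈ 0.40128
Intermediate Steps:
p(I) = -104 + I (p(I) = I - 104 = -104 + I)
B = -17231938/63293439 (B = -20307*1/13233 + 18113*(1/14349) = -6769/4411 + 18113/14349 = -17231938/63293439 ≈ -0.27225)
(p(n) + 12763)/(B + 31512) = ((-104 - 14) + 12763)/(-17231938/63293439 + 31512) = (-118 + 12763)/(1994485617830/63293439) = 12645*(63293439/1994485617830) = 160069107231/398897123566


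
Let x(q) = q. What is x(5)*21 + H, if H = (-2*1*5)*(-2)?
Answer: 125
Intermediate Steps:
H = 20 (H = -2*5*(-2) = -10*(-2) = 20)
x(5)*21 + H = 5*21 + 20 = 105 + 20 = 125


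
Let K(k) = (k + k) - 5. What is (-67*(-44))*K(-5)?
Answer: -44220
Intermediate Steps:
K(k) = -5 + 2*k (K(k) = 2*k - 5 = -5 + 2*k)
(-67*(-44))*K(-5) = (-67*(-44))*(-5 + 2*(-5)) = 2948*(-5 - 10) = 2948*(-15) = -44220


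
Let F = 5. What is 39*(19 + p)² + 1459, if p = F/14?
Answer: 3150163/196 ≈ 16072.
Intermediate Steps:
p = 5/14 ≈ 0.35714
39*(19 + p)² + 1459 = 39*(19 + 5/14)² + 1459 = 39*(271/14)² + 1459 = 39*(73441/196) + 1459 = 2864199/196 + 1459 = 3150163/196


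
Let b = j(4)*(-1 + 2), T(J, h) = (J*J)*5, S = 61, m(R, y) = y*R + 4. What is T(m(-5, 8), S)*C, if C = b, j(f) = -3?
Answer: -19440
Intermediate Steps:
m(R, y) = 4 + R*y (m(R, y) = R*y + 4 = 4 + R*y)
T(J, h) = 5*J² (T(J, h) = J²*5 = 5*J²)
b = -3 (b = -3*(-1 + 2) = -3*1 = -3)
C = -3
T(m(-5, 8), S)*C = (5*(4 - 5*8)²)*(-3) = (5*(4 - 40)²)*(-3) = (5*(-36)²)*(-3) = (5*1296)*(-3) = 6480*(-3) = -19440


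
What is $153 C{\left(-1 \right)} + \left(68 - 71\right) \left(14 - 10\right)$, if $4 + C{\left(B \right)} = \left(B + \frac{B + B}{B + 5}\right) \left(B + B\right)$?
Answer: $-165$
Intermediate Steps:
$C{\left(B \right)} = -4 + 2 B \left(B + \frac{2 B}{5 + B}\right)$ ($C{\left(B \right)} = -4 + \left(B + \frac{B + B}{B + 5}\right) \left(B + B\right) = -4 + \left(B + \frac{2 B}{5 + B}\right) 2 B = -4 + 2 B \left(B + \frac{2 B}{5 + B}\right)$)
$153 C{\left(-1 \right)} + \left(68 - 71\right) \left(14 - 10\right) = 153 \frac{2 \left(-10 + \left(-1\right)^{3} - -2 + 7 \left(-1\right)^{2}\right)}{5 - 1} + \left(68 - 71\right) \left(14 - 10\right) = 153 \frac{2 \left(-10 - 1 + 2 + 7 \cdot 1\right)}{4} - 12 = 153 \cdot 2 \cdot \frac{1}{4} \left(-10 - 1 + 2 + 7\right) - 12 = 153 \cdot 2 \cdot \frac{1}{4} \left(-2\right) - 12 = 153 \left(-1\right) - 12 = -153 - 12 = -165$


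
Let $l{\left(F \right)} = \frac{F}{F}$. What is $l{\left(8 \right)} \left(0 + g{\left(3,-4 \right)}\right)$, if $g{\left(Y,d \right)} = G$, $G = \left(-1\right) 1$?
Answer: $-1$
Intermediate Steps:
$G = -1$
$g{\left(Y,d \right)} = -1$
$l{\left(F \right)} = 1$
$l{\left(8 \right)} \left(0 + g{\left(3,-4 \right)}\right) = 1 \left(0 - 1\right) = 1 \left(-1\right) = -1$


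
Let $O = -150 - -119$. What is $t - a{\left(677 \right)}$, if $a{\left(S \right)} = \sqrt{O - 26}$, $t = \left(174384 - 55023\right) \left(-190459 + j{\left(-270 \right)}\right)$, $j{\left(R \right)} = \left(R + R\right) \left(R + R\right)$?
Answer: $12072290901 - i \sqrt{57} \approx 1.2072 \cdot 10^{10} - 7.5498 i$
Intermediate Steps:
$O = -31$ ($O = -150 + 119 = -31$)
$j{\left(R \right)} = 4 R^{2}$ ($j{\left(R \right)} = 2 R 2 R = 4 R^{2}$)
$t = 12072290901$ ($t = \left(174384 - 55023\right) \left(-190459 + 4 \left(-270\right)^{2}\right) = 119361 \left(-190459 + 4 \cdot 72900\right) = 119361 \left(-190459 + 291600\right) = 119361 \cdot 101141 = 12072290901$)
$a{\left(S \right)} = i \sqrt{57}$ ($a{\left(S \right)} = \sqrt{-31 - 26} = \sqrt{-57} = i \sqrt{57}$)
$t - a{\left(677 \right)} = 12072290901 - i \sqrt{57}$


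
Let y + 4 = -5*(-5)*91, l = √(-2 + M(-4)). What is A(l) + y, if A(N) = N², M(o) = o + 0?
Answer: 2265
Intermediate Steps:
M(o) = o
l = I*√6 (l = √(-2 - 4) = √(-6) = I*√6 ≈ 2.4495*I)
y = 2271 (y = -4 - 5*(-5)*91 = -4 + 25*91 = -4 + 2275 = 2271)
A(l) + y = (I*√6)² + 2271 = -6 + 2271 = 2265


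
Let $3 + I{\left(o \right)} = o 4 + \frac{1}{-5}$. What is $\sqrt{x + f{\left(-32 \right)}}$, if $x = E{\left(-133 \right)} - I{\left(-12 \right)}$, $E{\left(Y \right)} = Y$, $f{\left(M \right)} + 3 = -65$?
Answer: $\frac{i \sqrt{3745}}{5} \approx 12.239 i$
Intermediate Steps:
$f{\left(M \right)} = -68$ ($f{\left(M \right)} = -3 - 65 = -68$)
$I{\left(o \right)} = - \frac{16}{5} + 4 o$ ($I{\left(o \right)} = -3 + \left(o 4 + \frac{1}{-5}\right) = -3 + \left(4 o - \frac{1}{5}\right) = -3 + \left(- \frac{1}{5} + 4 o\right) = - \frac{16}{5} + 4 o$)
$x = - \frac{409}{5}$ ($x = -133 - \left(- \frac{16}{5} + 4 \left(-12\right)\right) = -133 - \left(- \frac{16}{5} - 48\right) = -133 - - \frac{256}{5} = -133 + \frac{256}{5} = - \frac{409}{5} \approx -81.8$)
$\sqrt{x + f{\left(-32 \right)}} = \sqrt{- \frac{409}{5} - 68} = \sqrt{- \frac{749}{5}} = \frac{i \sqrt{3745}}{5}$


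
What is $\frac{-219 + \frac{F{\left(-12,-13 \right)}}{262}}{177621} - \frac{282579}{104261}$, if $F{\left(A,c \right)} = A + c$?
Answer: $- \frac{13156279608641}{4851963087222} \approx -2.7115$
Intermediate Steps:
$\frac{-219 + \frac{F{\left(-12,-13 \right)}}{262}}{177621} - \frac{282579}{104261} = \frac{-219 + \frac{-12 - 13}{262}}{177621} - \frac{282579}{104261} = \left(-219 - \frac{25}{262}\right) \frac{1}{177621} - \frac{282579}{104261} = \left(- \frac{57403}{262}\right) \frac{1}{177621} - \frac{282579}{104261} = - \frac{57403}{46536702} - \frac{282579}{104261} = - \frac{13156279608641}{4851963087222}$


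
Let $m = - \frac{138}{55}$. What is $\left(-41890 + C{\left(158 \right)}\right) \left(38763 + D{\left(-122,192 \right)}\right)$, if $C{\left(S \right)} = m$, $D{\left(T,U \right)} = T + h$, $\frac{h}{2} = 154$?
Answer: $- \frac{89741923512}{55} \approx -1.6317 \cdot 10^{9}$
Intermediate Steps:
$h = 308$ ($h = 2 \cdot 154 = 308$)
$D{\left(T,U \right)} = 308 + T$ ($D{\left(T,U \right)} = T + 308 = 308 + T$)
$m = - \frac{138}{55}$ ($m = \left(-138\right) \frac{1}{55} = - \frac{138}{55} \approx -2.5091$)
$C{\left(S \right)} = - \frac{138}{55}$
$\left(-41890 + C{\left(158 \right)}\right) \left(38763 + D{\left(-122,192 \right)}\right) = \left(-41890 - \frac{138}{55}\right) \left(38763 + \left(308 - 122\right)\right) = - \frac{2304088 \left(38763 + 186\right)}{55} = \left(- \frac{2304088}{55}\right) 38949 = - \frac{89741923512}{55}$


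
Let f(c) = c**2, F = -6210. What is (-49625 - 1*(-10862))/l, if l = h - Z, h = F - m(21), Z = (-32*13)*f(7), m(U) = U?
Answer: -38763/14153 ≈ -2.7389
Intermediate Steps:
Z = -20384 (Z = -32*13*7**2 = -416*49 = -20384)
h = -6231 (h = -6210 - 1*21 = -6210 - 21 = -6231)
l = 14153 (l = -6231 - 1*(-20384) = -6231 + 20384 = 14153)
(-49625 - 1*(-10862))/l = (-49625 - 1*(-10862))/14153 = (-49625 + 10862)*(1/14153) = -38763*1/14153 = -38763/14153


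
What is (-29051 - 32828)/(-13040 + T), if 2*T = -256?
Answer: 61879/13168 ≈ 4.6992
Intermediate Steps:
T = -128 (T = (½)*(-256) = -128)
(-29051 - 32828)/(-13040 + T) = (-29051 - 32828)/(-13040 - 128) = -61879/(-13168) = -61879*(-1/13168) = 61879/13168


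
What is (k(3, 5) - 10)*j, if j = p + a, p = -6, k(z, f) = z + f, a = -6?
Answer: 24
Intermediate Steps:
k(z, f) = f + z
j = -12 (j = -6 - 6 = -12)
(k(3, 5) - 10)*j = ((5 + 3) - 10)*(-12) = (8 - 10)*(-12) = -2*(-12) = 24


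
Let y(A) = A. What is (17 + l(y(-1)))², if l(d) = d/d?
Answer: 324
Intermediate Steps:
l(d) = 1
(17 + l(y(-1)))² = (17 + 1)² = 18² = 324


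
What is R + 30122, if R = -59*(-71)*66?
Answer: 306596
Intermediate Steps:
R = 276474 (R = 4189*66 = 276474)
R + 30122 = 276474 + 30122 = 306596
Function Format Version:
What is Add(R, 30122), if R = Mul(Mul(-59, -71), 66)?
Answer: 306596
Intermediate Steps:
R = 276474 (R = Mul(4189, 66) = 276474)
Add(R, 30122) = Add(276474, 30122) = 306596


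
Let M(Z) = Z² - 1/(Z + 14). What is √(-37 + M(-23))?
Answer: √4429/3 ≈ 22.184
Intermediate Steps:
M(Z) = Z² - 1/(14 + Z)
√(-37 + M(-23)) = √(-37 + (-1 + (-23)³ + 14*(-23)²)/(14 - 23)) = √(-37 + (-1 - 12167 + 14*529)/(-9)) = √(-37 - (-1 - 12167 + 7406)/9) = √(-37 - ⅑*(-4762)) = √(-37 + 4762/9) = √(4429/9) = √4429/3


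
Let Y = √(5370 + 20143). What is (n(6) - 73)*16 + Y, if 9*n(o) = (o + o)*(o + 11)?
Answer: -2416/3 + √25513 ≈ -645.61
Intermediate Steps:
n(o) = 2*o*(11 + o)/9 (n(o) = ((o + o)*(o + 11))/9 = ((2*o)*(11 + o))/9 = (2*o*(11 + o))/9 = 2*o*(11 + o)/9)
Y = √25513 ≈ 159.73
(n(6) - 73)*16 + Y = ((2/9)*6*(11 + 6) - 73)*16 + √25513 = ((2/9)*6*17 - 73)*16 + √25513 = (68/3 - 73)*16 + √25513 = -151/3*16 + √25513 = -2416/3 + √25513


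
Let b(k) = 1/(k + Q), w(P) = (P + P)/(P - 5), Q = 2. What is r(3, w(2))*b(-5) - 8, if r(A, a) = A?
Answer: -9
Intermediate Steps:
w(P) = 2*P/(-5 + P) (w(P) = (2*P)/(-5 + P) = 2*P/(-5 + P))
b(k) = 1/(2 + k) (b(k) = 1/(k + 2) = 1/(2 + k))
r(3, w(2))*b(-5) - 8 = 3/(2 - 5) - 8 = 3/(-3) - 8 = 3*(-1/3) - 8 = -1 - 8 = -9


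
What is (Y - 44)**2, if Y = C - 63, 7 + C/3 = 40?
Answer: 64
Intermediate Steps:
C = 99 (C = -21 + 3*40 = -21 + 120 = 99)
Y = 36 (Y = 99 - 63 = 36)
(Y - 44)**2 = (36 - 44)**2 = (-8)**2 = 64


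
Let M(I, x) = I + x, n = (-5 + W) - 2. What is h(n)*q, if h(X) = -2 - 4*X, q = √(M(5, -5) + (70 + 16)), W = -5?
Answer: 46*√86 ≈ 426.59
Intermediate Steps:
n = -12 (n = (-5 - 5) - 2 = -10 - 2 = -12)
q = √86 (q = √((5 - 5) + (70 + 16)) = √(0 + 86) = √86 ≈ 9.2736)
h(n)*q = (-2 - 4*(-12))*√86 = (-2 + 48)*√86 = 46*√86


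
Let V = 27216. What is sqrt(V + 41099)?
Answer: sqrt(68315) ≈ 261.37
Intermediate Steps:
sqrt(V + 41099) = sqrt(27216 + 41099) = sqrt(68315)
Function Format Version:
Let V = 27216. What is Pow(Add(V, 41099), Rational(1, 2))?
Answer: Pow(68315, Rational(1, 2)) ≈ 261.37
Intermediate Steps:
Pow(Add(V, 41099), Rational(1, 2)) = Pow(Add(27216, 41099), Rational(1, 2)) = Pow(68315, Rational(1, 2))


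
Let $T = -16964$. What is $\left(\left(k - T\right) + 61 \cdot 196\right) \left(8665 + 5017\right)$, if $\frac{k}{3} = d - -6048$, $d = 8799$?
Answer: $1005093402$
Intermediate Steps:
$k = 44541$ ($k = 3 \left(8799 - -6048\right) = 3 \left(8799 + 6048\right) = 3 \cdot 14847 = 44541$)
$\left(\left(k - T\right) + 61 \cdot 196\right) \left(8665 + 5017\right) = \left(\left(44541 - -16964\right) + 61 \cdot 196\right) \left(8665 + 5017\right) = \left(\left(44541 + 16964\right) + 11956\right) 13682 = \left(61505 + 11956\right) 13682 = 73461 \cdot 13682 = 1005093402$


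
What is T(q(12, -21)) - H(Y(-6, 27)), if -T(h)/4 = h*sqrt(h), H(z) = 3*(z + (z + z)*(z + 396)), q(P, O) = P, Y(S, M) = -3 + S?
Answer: 20925 - 96*sqrt(3) ≈ 20759.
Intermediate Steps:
H(z) = 3*z + 6*z*(396 + z) (H(z) = 3*(z + (2*z)*(396 + z)) = 3*(z + 2*z*(396 + z)) = 3*z + 6*z*(396 + z))
T(h) = -4*h**(3/2) (T(h) = -4*h*sqrt(h) = -4*h**(3/2))
T(q(12, -21)) - H(Y(-6, 27)) = -96*sqrt(3) - 3*(-3 - 6)*(793 + 2*(-3 - 6)) = -96*sqrt(3) - 3*(-9)*(793 + 2*(-9)) = -96*sqrt(3) - 3*(-9)*(793 - 18) = -96*sqrt(3) - 3*(-9)*775 = -96*sqrt(3) - 1*(-20925) = -96*sqrt(3) + 20925 = 20925 - 96*sqrt(3)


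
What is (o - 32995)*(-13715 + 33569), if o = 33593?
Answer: 11872692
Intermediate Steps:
(o - 32995)*(-13715 + 33569) = (33593 - 32995)*(-13715 + 33569) = 598*19854 = 11872692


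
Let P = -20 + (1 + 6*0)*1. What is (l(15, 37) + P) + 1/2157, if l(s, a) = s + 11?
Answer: 15100/2157 ≈ 7.0005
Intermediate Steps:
l(s, a) = 11 + s
P = -19 (P = -20 + (1 + 0)*1 = -20 + 1*1 = -20 + 1 = -19)
(l(15, 37) + P) + 1/2157 = ((11 + 15) - 19) + 1/2157 = (26 - 19) + 1/2157 = 7 + 1/2157 = 15100/2157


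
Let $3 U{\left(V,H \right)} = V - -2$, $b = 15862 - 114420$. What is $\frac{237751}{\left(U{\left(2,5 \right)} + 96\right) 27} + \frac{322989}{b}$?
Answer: $\frac{11291723983}{129505212} \approx 87.191$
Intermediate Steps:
$b = -98558$ ($b = 15862 - 114420 = -98558$)
$U{\left(V,H \right)} = \frac{2}{3} + \frac{V}{3}$ ($U{\left(V,H \right)} = \frac{V - -2}{3} = \frac{V + 2}{3} = \frac{2 + V}{3} = \frac{2}{3} + \frac{V}{3}$)
$\frac{237751}{\left(U{\left(2,5 \right)} + 96\right) 27} + \frac{322989}{b} = \frac{237751}{\left(\left(\frac{2}{3} + \frac{1}{3} \cdot 2\right) + 96\right) 27} + \frac{322989}{-98558} = \frac{237751}{\left(\left(\frac{2}{3} + \frac{2}{3}\right) + 96\right) 27} + 322989 \left(- \frac{1}{98558}\right) = \frac{237751}{\left(\frac{4}{3} + 96\right) 27} - \frac{322989}{98558} = \frac{237751}{\frac{292}{3} \cdot 27} - \frac{322989}{98558} = \frac{237751}{2628} - \frac{322989}{98558} = \frac{11291723983}{129505212}$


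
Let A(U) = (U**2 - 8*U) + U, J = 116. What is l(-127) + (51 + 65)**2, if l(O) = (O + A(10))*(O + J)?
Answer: 14523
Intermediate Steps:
A(U) = U**2 - 7*U
l(O) = (30 + O)*(116 + O) (l(O) = (O + 10*(-7 + 10))*(O + 116) = (O + 10*3)*(116 + O) = (O + 30)*(116 + O) = (30 + O)*(116 + O))
l(-127) + (51 + 65)**2 = (3480 + (-127)**2 + 146*(-127)) + (51 + 65)**2 = (3480 + 16129 - 18542) + 116**2 = 1067 + 13456 = 14523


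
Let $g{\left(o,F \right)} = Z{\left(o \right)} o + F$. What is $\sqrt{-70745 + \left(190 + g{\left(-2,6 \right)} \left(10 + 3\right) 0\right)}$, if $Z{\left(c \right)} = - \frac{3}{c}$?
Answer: $i \sqrt{70555} \approx 265.62 i$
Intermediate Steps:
$g{\left(o,F \right)} = -3 + F$ ($g{\left(o,F \right)} = - \frac{3}{o} o + F = -3 + F$)
$\sqrt{-70745 + \left(190 + g{\left(-2,6 \right)} \left(10 + 3\right) 0\right)} = \sqrt{-70745 + \left(190 + \left(-3 + 6\right) \left(10 + 3\right) 0\right)} = \sqrt{-70745 + \left(190 + 3 \cdot 13 \cdot 0\right)} = \sqrt{-70745 + \left(190 + 3 \cdot 0\right)} = \sqrt{-70745 + \left(190 + 0\right)} = \sqrt{-70745 + 190} = \sqrt{-70555} = i \sqrt{70555}$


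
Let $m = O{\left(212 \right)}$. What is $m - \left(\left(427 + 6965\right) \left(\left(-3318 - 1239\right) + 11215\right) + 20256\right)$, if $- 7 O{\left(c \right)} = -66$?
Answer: $- \frac{344653278}{7} \approx -4.9236 \cdot 10^{7}$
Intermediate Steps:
$O{\left(c \right)} = \frac{66}{7}$ ($O{\left(c \right)} = \left(- \frac{1}{7}\right) \left(-66\right) = \frac{66}{7}$)
$m = \frac{66}{7} \approx 9.4286$
$m - \left(\left(427 + 6965\right) \left(\left(-3318 - 1239\right) + 11215\right) + 20256\right) = \frac{66}{7} - \left(\left(427 + 6965\right) \left(\left(-3318 - 1239\right) + 11215\right) + 20256\right) = \frac{66}{7} - \left(7392 \left(\left(-3318 - 1239\right) + 11215\right) + 20256\right) = \frac{66}{7} - \left(7392 \left(-4557 + 11215\right) + 20256\right) = \frac{66}{7} - \left(7392 \cdot 6658 + 20256\right) = \frac{66}{7} - \left(49215936 + 20256\right) = \frac{66}{7} - 49236192 = - \frac{344653278}{7}$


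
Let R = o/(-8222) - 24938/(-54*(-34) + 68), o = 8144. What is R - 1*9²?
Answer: -372144035/3913672 ≈ -95.088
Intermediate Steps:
R = -55136603/3913672 (R = 8144/(-8222) - 24938/(-54*(-34) + 68) = 8144*(-1/8222) - 24938/(1836 + 68) = -4072/4111 - 24938/1904 = -4072/4111 - 24938*1/1904 = -4072/4111 - 12469/952 = -55136603/3913672 ≈ -14.088)
R - 1*9² = -55136603/3913672 - 1*9² = -55136603/3913672 - 1*81 = -55136603/3913672 - 81 = -372144035/3913672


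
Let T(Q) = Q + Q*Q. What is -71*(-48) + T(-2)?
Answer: 3410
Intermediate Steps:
T(Q) = Q + Q²
-71*(-48) + T(-2) = -71*(-48) - 2*(1 - 2) = 3408 - 2*(-1) = 3408 + 2 = 3410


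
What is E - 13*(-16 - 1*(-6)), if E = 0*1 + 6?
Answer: 136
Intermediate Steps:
E = 6 (E = 0 + 6 = 6)
E - 13*(-16 - 1*(-6)) = 6 - 13*(-16 - 1*(-6)) = 6 - 13*(-16 + 6) = 6 - 13*(-10) = 6 + 130 = 136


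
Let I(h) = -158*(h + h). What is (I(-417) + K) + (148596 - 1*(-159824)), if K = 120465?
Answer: 560657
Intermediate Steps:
I(h) = -316*h
(I(-417) + K) + (148596 - 1*(-159824)) = (-316*(-417) + 120465) + (148596 - 1*(-159824)) = (131772 + 120465) + (148596 + 159824) = 252237 + 308420 = 560657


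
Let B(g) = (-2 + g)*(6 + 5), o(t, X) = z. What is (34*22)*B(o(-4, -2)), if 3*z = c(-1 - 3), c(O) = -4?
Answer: -82280/3 ≈ -27427.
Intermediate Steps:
z = -4/3 (z = (⅓)*(-4) = -4/3 ≈ -1.3333)
o(t, X) = -4/3
B(g) = -22 + 11*g (B(g) = (-2 + g)*11 = -22 + 11*g)
(34*22)*B(o(-4, -2)) = (34*22)*(-22 + 11*(-4/3)) = 748*(-22 - 44/3) = 748*(-110/3) = -82280/3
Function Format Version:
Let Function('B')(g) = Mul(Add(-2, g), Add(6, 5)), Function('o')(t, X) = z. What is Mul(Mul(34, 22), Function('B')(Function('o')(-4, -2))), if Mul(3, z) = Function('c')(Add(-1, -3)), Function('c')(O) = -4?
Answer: Rational(-82280, 3) ≈ -27427.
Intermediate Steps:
z = Rational(-4, 3) (z = Mul(Rational(1, 3), -4) = Rational(-4, 3) ≈ -1.3333)
Function('o')(t, X) = Rational(-4, 3)
Function('B')(g) = Add(-22, Mul(11, g)) (Function('B')(g) = Mul(Add(-2, g), 11) = Add(-22, Mul(11, g)))
Mul(Mul(34, 22), Function('B')(Function('o')(-4, -2))) = Mul(Mul(34, 22), Add(-22, Mul(11, Rational(-4, 3)))) = Mul(748, Add(-22, Rational(-44, 3))) = Mul(748, Rational(-110, 3)) = Rational(-82280, 3)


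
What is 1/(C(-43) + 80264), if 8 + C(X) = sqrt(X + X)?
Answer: 40128/3220512811 - I*sqrt(86)/6441025622 ≈ 1.246e-5 - 1.4398e-9*I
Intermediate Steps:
C(X) = -8 + sqrt(2)*sqrt(X) (C(X) = -8 + sqrt(X + X) = -8 + sqrt(2*X) = -8 + sqrt(2)*sqrt(X))
1/(C(-43) + 80264) = 1/((-8 + sqrt(2)*sqrt(-43)) + 80264) = 1/((-8 + sqrt(2)*(I*sqrt(43))) + 80264) = 1/((-8 + I*sqrt(86)) + 80264) = 1/(80256 + I*sqrt(86))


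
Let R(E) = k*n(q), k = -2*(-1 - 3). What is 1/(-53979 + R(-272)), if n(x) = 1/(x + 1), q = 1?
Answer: -1/53975 ≈ -1.8527e-5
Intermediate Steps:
n(x) = 1/(1 + x)
k = 8 (k = -2*(-4) = 8)
R(E) = 4 (R(E) = 8/(1 + 1) = 8/2 = 8*(½) = 4)
1/(-53979 + R(-272)) = 1/(-53979 + 4) = 1/(-53975) = -1/53975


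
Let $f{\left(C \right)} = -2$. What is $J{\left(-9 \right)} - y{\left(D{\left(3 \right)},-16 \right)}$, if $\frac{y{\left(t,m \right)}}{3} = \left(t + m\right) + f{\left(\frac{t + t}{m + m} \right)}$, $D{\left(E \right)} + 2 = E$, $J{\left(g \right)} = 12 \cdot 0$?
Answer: $51$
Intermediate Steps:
$J{\left(g \right)} = 0$
$D{\left(E \right)} = -2 + E$
$y{\left(t,m \right)} = -6 + 3 m + 3 t$ ($y{\left(t,m \right)} = 3 \left(\left(t + m\right) - 2\right) = 3 \left(\left(m + t\right) - 2\right) = 3 \left(-2 + m + t\right) = -6 + 3 m + 3 t$)
$J{\left(-9 \right)} - y{\left(D{\left(3 \right)},-16 \right)} = 0 - \left(-6 + 3 \left(-16\right) + 3 \left(-2 + 3\right)\right) = 0 - \left(-6 - 48 + 3 \cdot 1\right) = 0 - \left(-6 - 48 + 3\right) = 0 - -51 = 0 + 51 = 51$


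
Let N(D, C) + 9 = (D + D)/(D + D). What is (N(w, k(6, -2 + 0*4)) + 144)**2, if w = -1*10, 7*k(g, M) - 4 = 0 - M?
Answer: 18496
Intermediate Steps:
k(g, M) = 4/7 - M/7 (k(g, M) = 4/7 + (0 - M)/7 = 4/7 + (-M)/7 = 4/7 - M/7)
w = -10
N(D, C) = -8 (N(D, C) = -9 + (D + D)/(D + D) = -9 + (2*D)/((2*D)) = -9 + (2*D)*(1/(2*D)) = -9 + 1 = -8)
(N(w, k(6, -2 + 0*4)) + 144)**2 = (-8 + 144)**2 = 136**2 = 18496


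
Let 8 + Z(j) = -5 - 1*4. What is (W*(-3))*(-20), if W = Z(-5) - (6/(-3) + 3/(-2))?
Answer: -810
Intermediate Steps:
Z(j) = -17 (Z(j) = -8 + (-5 - 1*4) = -8 + (-5 - 4) = -8 - 9 = -17)
W = -27/2 (W = -17 - (6/(-3) + 3/(-2)) = -17 - (6*(-⅓) + 3*(-½)) = -17 - (-2 - 3/2) = -17 - 1*(-7/2) = -17 + 7/2 = -27/2 ≈ -13.500)
(W*(-3))*(-20) = -27/2*(-3)*(-20) = (81/2)*(-20) = -810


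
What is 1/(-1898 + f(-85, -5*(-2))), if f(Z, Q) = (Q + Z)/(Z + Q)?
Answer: -1/1897 ≈ -0.00052715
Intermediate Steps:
f(Z, Q) = 1 (f(Z, Q) = (Q + Z)/(Q + Z) = 1)
1/(-1898 + f(-85, -5*(-2))) = 1/(-1898 + 1) = 1/(-1897) = -1/1897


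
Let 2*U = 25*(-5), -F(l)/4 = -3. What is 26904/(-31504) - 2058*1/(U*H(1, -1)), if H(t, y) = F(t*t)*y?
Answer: -1771109/492250 ≈ -3.5980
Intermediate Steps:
F(l) = 12 (F(l) = -4*(-3) = 12)
H(t, y) = 12*y
U = -125/2 (U = (25*(-5))/2 = (½)*(-125) = -125/2 ≈ -62.500)
26904/(-31504) - 2058*1/(U*H(1, -1)) = 26904/(-31504) - 2058/((12*(-1))*(-125/2)) = 26904*(-1/31504) - 2058/((-12*(-125/2))) = -3363/3938 - 2058/750 = -3363/3938 - 2058*1/750 = -3363/3938 - 343/125 = -1771109/492250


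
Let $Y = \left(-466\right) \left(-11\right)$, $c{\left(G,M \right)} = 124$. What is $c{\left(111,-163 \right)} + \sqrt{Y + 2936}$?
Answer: $124 + \sqrt{8062} \approx 213.79$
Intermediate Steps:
$Y = 5126$
$c{\left(111,-163 \right)} + \sqrt{Y + 2936} = 124 + \sqrt{5126 + 2936} = 124 + \sqrt{8062}$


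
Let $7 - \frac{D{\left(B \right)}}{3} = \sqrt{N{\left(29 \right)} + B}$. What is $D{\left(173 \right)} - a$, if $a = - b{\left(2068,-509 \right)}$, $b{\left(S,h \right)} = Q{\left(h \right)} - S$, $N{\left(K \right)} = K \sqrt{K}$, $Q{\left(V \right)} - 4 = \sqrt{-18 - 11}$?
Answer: $-2043 - 3 \sqrt{173 + 29 \sqrt{29}} + i \sqrt{29} \approx -2097.4 + 5.3852 i$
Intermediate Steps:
$Q{\left(V \right)} = 4 + i \sqrt{29}$ ($Q{\left(V \right)} = 4 + \sqrt{-18 - 11} = 4 + \sqrt{-29} = 4 + i \sqrt{29}$)
$N{\left(K \right)} = K^{\frac{3}{2}}$
$b{\left(S,h \right)} = 4 - S + i \sqrt{29}$ ($b{\left(S,h \right)} = \left(4 + i \sqrt{29}\right) - S = 4 - S + i \sqrt{29}$)
$D{\left(B \right)} = 21 - 3 \sqrt{B + 29 \sqrt{29}}$ ($D{\left(B \right)} = 21 - 3 \sqrt{29^{\frac{3}{2}} + B} = 21 - 3 \sqrt{29 \sqrt{29} + B} = 21 - 3 \sqrt{B + 29 \sqrt{29}}$)
$a = 2064 - i \sqrt{29}$ ($a = - (4 - 2068 + i \sqrt{29}) = - (-2064 + i \sqrt{29}) = 2064 - i \sqrt{29} \approx 2064.0 - 5.3852 i$)
$D{\left(173 \right)} - a = \left(21 - 3 \sqrt{173 + 29 \sqrt{29}}\right) - \left(2064 - i \sqrt{29}\right) = -2043 - 3 \sqrt{173 + 29 \sqrt{29}} + i \sqrt{29}$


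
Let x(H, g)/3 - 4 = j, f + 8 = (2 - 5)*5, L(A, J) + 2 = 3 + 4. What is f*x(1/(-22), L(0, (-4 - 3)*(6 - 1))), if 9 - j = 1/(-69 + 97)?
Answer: -25047/28 ≈ -894.54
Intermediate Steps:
L(A, J) = 5 (L(A, J) = -2 + (3 + 4) = -2 + 7 = 5)
j = 251/28 (j = 9 - 1/(-69 + 97) = 9 - 1/28 = 251/28 ≈ 8.9643)
f = -23 (f = -8 + (2 - 5)*5 = -8 - 3*5 = -8 - 15 = -23)
x(H, g) = 1089/28 (x(H, g) = 12 + 3*(251/28) = 12 + 753/28 = 1089/28)
f*x(1/(-22), L(0, (-4 - 3)*(6 - 1))) = -23*1089/28 = -25047/28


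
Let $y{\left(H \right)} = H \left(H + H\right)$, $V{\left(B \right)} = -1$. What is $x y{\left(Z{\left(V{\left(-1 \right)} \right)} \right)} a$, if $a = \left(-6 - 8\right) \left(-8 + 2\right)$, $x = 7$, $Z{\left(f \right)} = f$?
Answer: $1176$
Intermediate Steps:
$y{\left(H \right)} = 2 H^{2}$ ($y{\left(H \right)} = H 2 H = 2 H^{2}$)
$a = 84$ ($a = \left(-14\right) \left(-6\right) = 84$)
$x y{\left(Z{\left(V{\left(-1 \right)} \right)} \right)} a = 7 \cdot 2 \left(-1\right)^{2} \cdot 84 = 7 \cdot 2 \cdot 1 \cdot 84 = 7 \cdot 2 \cdot 84 = 14 \cdot 84 = 1176$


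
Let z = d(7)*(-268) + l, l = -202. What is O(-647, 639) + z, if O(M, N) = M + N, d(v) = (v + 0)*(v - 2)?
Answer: -9590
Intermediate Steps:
d(v) = v*(-2 + v)
z = -9582 (z = (7*(-2 + 7))*(-268) - 202 = (7*5)*(-268) - 202 = 35*(-268) - 202 = -9380 - 202 = -9582)
O(-647, 639) + z = (-647 + 639) - 9582 = -8 - 9582 = -9590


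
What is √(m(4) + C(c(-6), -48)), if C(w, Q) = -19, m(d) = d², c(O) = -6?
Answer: I*√3 ≈ 1.732*I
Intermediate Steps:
√(m(4) + C(c(-6), -48)) = √(4² - 19) = √(16 - 19) = √(-3) = I*√3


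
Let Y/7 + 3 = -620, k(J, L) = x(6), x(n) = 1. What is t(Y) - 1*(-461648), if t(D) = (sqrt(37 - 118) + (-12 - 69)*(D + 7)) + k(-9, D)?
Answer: 814323 + 9*I ≈ 8.1432e+5 + 9.0*I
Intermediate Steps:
k(J, L) = 1
Y = -4361 (Y = -21 + 7*(-620) = -21 - 4340 = -4361)
t(D) = -566 - 81*D + 9*I (t(D) = (sqrt(37 - 118) + (-12 - 69)*(D + 7)) + 1 = (sqrt(-81) - 81*(7 + D)) + 1 = (9*I + (-567 - 81*D)) + 1 = (-567 - 81*D + 9*I) + 1 = -566 - 81*D + 9*I)
t(Y) - 1*(-461648) = (-566 - 81*(-4361) + 9*I) - 1*(-461648) = (-566 + 353241 + 9*I) + 461648 = (352675 + 9*I) + 461648 = 814323 + 9*I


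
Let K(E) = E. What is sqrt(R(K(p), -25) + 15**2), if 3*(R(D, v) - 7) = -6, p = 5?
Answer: sqrt(230) ≈ 15.166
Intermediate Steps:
R(D, v) = 5 (R(D, v) = 7 + (1/3)*(-6) = 7 - 2 = 5)
sqrt(R(K(p), -25) + 15**2) = sqrt(5 + 15**2) = sqrt(5 + 225) = sqrt(230)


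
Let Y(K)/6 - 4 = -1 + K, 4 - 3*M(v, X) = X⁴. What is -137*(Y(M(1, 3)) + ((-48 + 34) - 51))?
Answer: 27537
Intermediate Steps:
M(v, X) = 4/3 - X⁴/3
Y(K) = 18 + 6*K (Y(K) = 24 + 6*(-1 + K) = 24 + (-6 + 6*K) = 18 + 6*K)
-137*(Y(M(1, 3)) + ((-48 + 34) - 51)) = -137*((18 + 6*(4/3 - ⅓*3⁴)) + ((-48 + 34) - 51)) = -137*((18 + 6*(4/3 - ⅓*81)) + (-14 - 51)) = -137*((18 + 6*(4/3 - 27)) - 65) = -137*((18 + 6*(-77/3)) - 65) = -137*((18 - 154) - 65) = -137*(-136 - 65) = -137*(-201) = 27537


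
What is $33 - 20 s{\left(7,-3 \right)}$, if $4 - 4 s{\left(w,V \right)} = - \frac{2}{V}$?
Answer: $\frac{49}{3} \approx 16.333$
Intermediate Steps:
$s{\left(w,V \right)} = 1 + \frac{1}{2 V}$ ($s{\left(w,V \right)} = 1 - \frac{\left(-2\right) \frac{1}{V}}{4} = 1 + \frac{1}{2 V}$)
$33 - 20 s{\left(7,-3 \right)} = 33 - 20 \frac{\frac{1}{2} - 3}{-3} = 33 - 20 \left(\left(- \frac{1}{3}\right) \left(- \frac{5}{2}\right)\right) = 33 - \frac{50}{3} = \frac{49}{3}$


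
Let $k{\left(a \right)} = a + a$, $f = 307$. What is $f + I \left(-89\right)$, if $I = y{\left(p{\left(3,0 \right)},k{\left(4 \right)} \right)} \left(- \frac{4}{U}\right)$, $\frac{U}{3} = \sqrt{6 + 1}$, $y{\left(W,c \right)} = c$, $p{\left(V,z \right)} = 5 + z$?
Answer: $307 + \frac{2848 \sqrt{7}}{21} \approx 665.81$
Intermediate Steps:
$k{\left(a \right)} = 2 a$
$U = 3 \sqrt{7}$ ($U = 3 \sqrt{6 + 1} = 3 \sqrt{7} \approx 7.9373$)
$I = - \frac{32 \sqrt{7}}{21}$ ($I = 2 \cdot 4 \left(- \frac{4}{3 \sqrt{7}}\right) = 8 \left(- 4 \frac{\sqrt{7}}{21}\right) = 8 \left(- \frac{4 \sqrt{7}}{21}\right) = - \frac{32 \sqrt{7}}{21} \approx -4.0316$)
$f + I \left(-89\right) = 307 + - \frac{32 \sqrt{7}}{21} \left(-89\right) = 307 + \frac{2848 \sqrt{7}}{21}$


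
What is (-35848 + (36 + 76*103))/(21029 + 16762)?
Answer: -9328/12597 ≈ -0.74049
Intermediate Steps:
(-35848 + (36 + 76*103))/(21029 + 16762) = (-35848 + (36 + 7828))/37791 = (-35848 + 7864)*(1/37791) = -27984*1/37791 = -9328/12597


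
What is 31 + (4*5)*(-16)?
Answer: -289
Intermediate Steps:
31 + (4*5)*(-16) = 31 + 20*(-16) = 31 - 320 = -289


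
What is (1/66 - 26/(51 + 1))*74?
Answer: -1184/33 ≈ -35.879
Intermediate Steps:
(1/66 - 26/(51 + 1))*74 = (1*(1/66) - 26/52)*74 = (1/66 - 26*1/52)*74 = (1/66 - ½)*74 = -16/33*74 = -1184/33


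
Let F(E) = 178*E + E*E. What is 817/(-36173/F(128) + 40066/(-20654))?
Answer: -14368114944/50357005 ≈ -285.33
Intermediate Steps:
F(E) = E**2 + 178*E (F(E) = 178*E + E**2 = E**2 + 178*E)
817/(-36173/F(128) + 40066/(-20654)) = 817/(-36173*1/(128*(178 + 128)) + 40066/(-20654)) = 817/(-36173/(128*306) + 40066*(-1/20654)) = 817/(-36173/39168 - 871/449) = 817/(-50357005/17586432) = 817*(-17586432/50357005) = -14368114944/50357005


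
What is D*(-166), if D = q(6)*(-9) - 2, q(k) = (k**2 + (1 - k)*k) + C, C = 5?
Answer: 16766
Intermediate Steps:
q(k) = 5 + k**2 + k*(1 - k) (q(k) = (k**2 + (1 - k)*k) + 5 = (k**2 + k*(1 - k)) + 5 = 5 + k**2 + k*(1 - k))
D = -101 (D = (5 + 6)*(-9) - 2 = 11*(-9) - 2 = -99 - 2 = -101)
D*(-166) = -101*(-166) = 16766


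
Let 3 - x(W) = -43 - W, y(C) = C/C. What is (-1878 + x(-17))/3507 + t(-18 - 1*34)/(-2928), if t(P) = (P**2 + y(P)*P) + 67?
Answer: -1661045/1140944 ≈ -1.4559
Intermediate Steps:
y(C) = 1
x(W) = 46 + W (x(W) = 3 - (-43 - W) = 3 + (43 + W) = 46 + W)
t(P) = 67 + P + P**2 (t(P) = (P**2 + 1*P) + 67 = (P**2 + P) + 67 = (P + P**2) + 67 = 67 + P + P**2)
(-1878 + x(-17))/3507 + t(-18 - 1*34)/(-2928) = (-1878 + (46 - 17))/3507 + (67 + (-18 - 1*34) + (-18 - 1*34)**2)/(-2928) = (-1878 + 29)*(1/3507) + (67 + (-18 - 34) + (-18 - 34)**2)*(-1/2928) = -1849*1/3507 + (67 - 52 + (-52)**2)*(-1/2928) = -1849/3507 + (67 - 52 + 2704)*(-1/2928) = -1849/3507 + 2719*(-1/2928) = -1849/3507 - 2719/2928 = -1661045/1140944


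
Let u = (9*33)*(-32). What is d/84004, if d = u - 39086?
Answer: -24295/42002 ≈ -0.57842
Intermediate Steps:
u = -9504 (u = 297*(-32) = -9504)
d = -48590 (d = -9504 - 39086 = -48590)
d/84004 = -48590/84004 = -48590*1/84004 = -24295/42002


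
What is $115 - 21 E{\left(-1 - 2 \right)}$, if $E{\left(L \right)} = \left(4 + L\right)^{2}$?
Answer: $94$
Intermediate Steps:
$115 - 21 E{\left(-1 - 2 \right)} = 115 - 21 \left(4 - 3\right)^{2} = 115 - 21 \cdot 1^{2} = 115 - 21 = 94$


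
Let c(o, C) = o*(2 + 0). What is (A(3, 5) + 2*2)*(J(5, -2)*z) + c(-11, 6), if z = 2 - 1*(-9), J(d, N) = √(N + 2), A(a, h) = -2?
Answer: -22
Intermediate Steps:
c(o, C) = 2*o (c(o, C) = o*2 = 2*o)
J(d, N) = √(2 + N)
z = 11 (z = 2 + 9 = 11)
(A(3, 5) + 2*2)*(J(5, -2)*z) + c(-11, 6) = (-2 + 2*2)*(√(2 - 2)*11) + 2*(-11) = (-2 + 4)*(√0*11) - 22 = 2*(0*11) - 22 = 2*0 - 22 = 0 - 22 = -22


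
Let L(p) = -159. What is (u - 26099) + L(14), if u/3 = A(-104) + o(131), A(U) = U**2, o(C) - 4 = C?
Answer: 6595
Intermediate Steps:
o(C) = 4 + C
u = 32853 (u = 3*((-104)**2 + (4 + 131)) = 3*(10816 + 135) = 3*10951 = 32853)
(u - 26099) + L(14) = (32853 - 26099) - 159 = 6754 - 159 = 6595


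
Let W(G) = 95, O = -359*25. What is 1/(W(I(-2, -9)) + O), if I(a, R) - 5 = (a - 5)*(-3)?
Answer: -1/8880 ≈ -0.00011261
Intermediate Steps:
I(a, R) = 20 - 3*a (I(a, R) = 5 + (a - 5)*(-3) = 5 + (-5 + a)*(-3) = 5 + (15 - 3*a) = 20 - 3*a)
O = -8975
1/(W(I(-2, -9)) + O) = 1/(95 - 8975) = 1/(-8880) = -1/8880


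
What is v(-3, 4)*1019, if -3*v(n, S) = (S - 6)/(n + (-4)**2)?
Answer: 2038/39 ≈ 52.256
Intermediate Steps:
v(n, S) = -(-6 + S)/(3*(16 + n)) (v(n, S) = -(S - 6)/(3*(n + (-4)**2)) = -(-6 + S)/(3*(n + 16)) = -(-6 + S)/(3*(16 + n)))
v(-3, 4)*1019 = ((6 - 1*4)/(3*(16 - 3)))*1019 = ((1/3)*(6 - 4)/13)*1019 = ((1/3)*(1/13)*2)*1019 = (2/39)*1019 = 2038/39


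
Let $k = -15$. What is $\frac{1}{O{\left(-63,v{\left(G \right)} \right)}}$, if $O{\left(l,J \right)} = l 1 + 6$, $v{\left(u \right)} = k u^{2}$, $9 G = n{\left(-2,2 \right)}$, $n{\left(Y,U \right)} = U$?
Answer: $- \frac{1}{57} \approx -0.017544$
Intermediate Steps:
$G = \frac{2}{9}$ ($G = \frac{1}{9} \cdot 2 = \frac{2}{9} \approx 0.22222$)
$v{\left(u \right)} = - 15 u^{2}$
$O{\left(l,J \right)} = 6 + l$ ($O{\left(l,J \right)} = l + 6 = 6 + l$)
$\frac{1}{O{\left(-63,v{\left(G \right)} \right)}} = \frac{1}{6 - 63} = \frac{1}{-57} = - \frac{1}{57}$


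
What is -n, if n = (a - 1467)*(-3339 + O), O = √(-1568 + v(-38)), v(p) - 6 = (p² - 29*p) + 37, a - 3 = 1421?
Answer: -143577 + 43*√1021 ≈ -1.4220e+5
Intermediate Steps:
a = 1424 (a = 3 + 1421 = 1424)
v(p) = 43 + p² - 29*p (v(p) = 6 + ((p² - 29*p) + 37) = 6 + (37 + p² - 29*p) = 43 + p² - 29*p)
O = √1021 (O = √(-1568 + (43 + (-38)² - 29*(-38))) = √(-1568 + (43 + 1444 + 1102)) = √(-1568 + 2589) = √1021 ≈ 31.953)
n = 143577 - 43*√1021 (n = (1424 - 1467)*(-3339 + √1021) = -43*(-3339 + √1021) = 143577 - 43*√1021 ≈ 1.4220e+5)
-n = -(143577 - 43*√1021) = -143577 + 43*√1021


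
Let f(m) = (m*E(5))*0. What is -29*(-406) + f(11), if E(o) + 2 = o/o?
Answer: 11774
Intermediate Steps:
E(o) = -1 (E(o) = -2 + o/o = -2 + 1 = -1)
f(m) = 0 (f(m) = (m*(-1))*0 = -m*0 = 0)
-29*(-406) + f(11) = -29*(-406) + 0 = 11774 + 0 = 11774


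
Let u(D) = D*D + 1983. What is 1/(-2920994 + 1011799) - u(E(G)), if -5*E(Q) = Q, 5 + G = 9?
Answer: -18935777854/9545975 ≈ -1983.6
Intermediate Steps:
G = 4 (G = -5 + 9 = 4)
E(Q) = -Q/5
u(D) = 1983 + D**2 (u(D) = D**2 + 1983 = 1983 + D**2)
1/(-2920994 + 1011799) - u(E(G)) = 1/(-2920994 + 1011799) - (1983 + (-1/5*4)**2) = 1/(-1909195) - (1983 + (-4/5)**2) = -1/1909195 - (1983 + 16/25) = -1/1909195 - 1*49591/25 = -1/1909195 - 49591/25 = -18935777854/9545975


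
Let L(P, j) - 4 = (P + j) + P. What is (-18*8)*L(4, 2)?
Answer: -2016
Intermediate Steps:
L(P, j) = 4 + j + 2*P (L(P, j) = 4 + ((P + j) + P) = 4 + (j + 2*P) = 4 + j + 2*P)
(-18*8)*L(4, 2) = (-18*8)*(4 + 2 + 2*4) = -144*(4 + 2 + 8) = -144*14 = -2016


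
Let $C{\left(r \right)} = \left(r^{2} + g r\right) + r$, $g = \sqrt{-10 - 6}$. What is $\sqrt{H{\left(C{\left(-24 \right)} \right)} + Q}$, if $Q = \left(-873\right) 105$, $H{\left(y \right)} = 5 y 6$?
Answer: $3 \sqrt{-8345 - 320 i} \approx 5.2535 - 274.1 i$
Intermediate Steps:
$g = 4 i$ ($g = \sqrt{-16} = 4 i \approx 4.0 i$)
$C{\left(r \right)} = r + r^{2} + 4 i r$ ($C{\left(r \right)} = \left(r^{2} + 4 i r\right) + r = r + r^{2} + 4 i r$)
$H{\left(y \right)} = 30 y$
$Q = -91665$
$\sqrt{H{\left(C{\left(-24 \right)} \right)} + Q} = \sqrt{30 \left(- 24 \left(1 - 24 + 4 i\right)\right) - 91665} = \sqrt{30 \left(- 24 \left(-23 + 4 i\right)\right) - 91665} = \sqrt{30 \left(552 - 96 i\right) - 91665} = \sqrt{\left(16560 - 2880 i\right) - 91665} = \sqrt{-75105 - 2880 i}$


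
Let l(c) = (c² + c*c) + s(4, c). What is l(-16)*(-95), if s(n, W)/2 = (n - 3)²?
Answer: -48830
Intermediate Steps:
s(n, W) = 2*(-3 + n)² (s(n, W) = 2*(n - 3)² = 2*(-3 + n)²)
l(c) = 2 + 2*c² (l(c) = (c² + c*c) + 2*(-3 + 4)² = (c² + c²) + 2*1² = 2*c² + 2*1 = 2*c² + 2 = 2 + 2*c²)
l(-16)*(-95) = (2 + 2*(-16)²)*(-95) = (2 + 2*256)*(-95) = (2 + 512)*(-95) = 514*(-95) = -48830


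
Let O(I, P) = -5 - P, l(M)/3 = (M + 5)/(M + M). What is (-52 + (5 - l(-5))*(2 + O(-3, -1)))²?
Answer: 3844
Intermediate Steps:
l(M) = 3*(5 + M)/(2*M) (l(M) = 3*((M + 5)/(M + M)) = 3*((5 + M)/((2*M))) = 3*((5 + M)*(1/(2*M))) = 3*((5 + M)/(2*M)) = 3*(5 + M)/(2*M))
(-52 + (5 - l(-5))*(2 + O(-3, -1)))² = (-52 + (5 - 3*(5 - 5)/(2*(-5)))*(2 + (-5 - 1*(-1))))² = (-52 + (5 - 3*(-1)*0/(2*5))*(2 + (-5 + 1)))² = (-52 + (5 - 1*0)*(2 - 4))² = (-52 + (5 + 0)*(-2))² = (-52 + 5*(-2))² = (-52 - 10)² = (-62)² = 3844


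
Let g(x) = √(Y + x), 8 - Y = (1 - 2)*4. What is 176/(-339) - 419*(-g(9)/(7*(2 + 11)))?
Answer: -176/339 + 419*√21/91 ≈ 20.581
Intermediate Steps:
Y = 12 (Y = 8 - (1 - 2)*4 = 8 - (-1)*4 = 8 - 1*(-4) = 8 + 4 = 12)
g(x) = √(12 + x)
176/(-339) - 419*(-g(9)/(7*(2 + 11))) = 176/(-339) - 419*(-√(12 + 9)/(7*(2 + 11))) = 176*(-1/339) - 419*(-√21/91) = -176/339 - 419*(-√21/91) = -176/339 - (-419)*√21/91 = -176/339 + 419*√21/91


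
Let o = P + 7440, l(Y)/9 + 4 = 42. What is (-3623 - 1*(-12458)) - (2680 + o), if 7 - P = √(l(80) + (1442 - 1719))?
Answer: -1292 + √65 ≈ -1283.9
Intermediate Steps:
l(Y) = 342 (l(Y) = -36 + 9*42 = -36 + 378 = 342)
P = 7 - √65 (P = 7 - √(342 + (1442 - 1719)) = 7 - √(342 - 277) = 7 - √65 ≈ -1.0623)
o = 7447 - √65 (o = (7 - √65) + 7440 = 7447 - √65 ≈ 7438.9)
(-3623 - 1*(-12458)) - (2680 + o) = (-3623 - 1*(-12458)) - (2680 + (7447 - √65)) = (-3623 + 12458) - (10127 - √65) = 8835 + (-10127 + √65) = -1292 + √65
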